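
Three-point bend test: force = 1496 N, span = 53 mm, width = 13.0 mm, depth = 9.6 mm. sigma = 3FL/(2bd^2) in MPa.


sigma = 3*1496*53/(2*13.0*9.6^2) = 99.3 MPa

99.3


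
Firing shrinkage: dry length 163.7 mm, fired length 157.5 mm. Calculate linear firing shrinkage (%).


FS = (163.7 - 157.5) / 163.7 * 100 = 3.79%

3.79


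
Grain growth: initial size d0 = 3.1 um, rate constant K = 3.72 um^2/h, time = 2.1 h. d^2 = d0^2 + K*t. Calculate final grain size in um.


d^2 = 3.1^2 + 3.72*2.1 = 17.422
d = sqrt(17.422) = 4.17 um

4.17


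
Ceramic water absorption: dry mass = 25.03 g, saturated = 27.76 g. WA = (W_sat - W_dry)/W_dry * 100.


WA = (27.76 - 25.03) / 25.03 * 100 = 10.91%

10.91


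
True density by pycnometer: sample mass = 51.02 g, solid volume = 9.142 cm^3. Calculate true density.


TD = 51.02 / 9.142 = 5.581 g/cm^3

5.581


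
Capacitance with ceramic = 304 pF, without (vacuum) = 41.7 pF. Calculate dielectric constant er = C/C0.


er = 304 / 41.7 = 7.29

7.29


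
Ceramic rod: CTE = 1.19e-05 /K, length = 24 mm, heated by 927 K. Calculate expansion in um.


dL = 1.19e-05 * 24 * 927 * 1000 = 264.751 um

264.751


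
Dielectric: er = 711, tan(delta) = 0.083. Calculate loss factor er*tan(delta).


Loss = 711 * 0.083 = 59.013

59.013


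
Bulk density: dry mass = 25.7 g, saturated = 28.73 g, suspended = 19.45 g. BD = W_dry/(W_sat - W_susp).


BD = 25.7 / (28.73 - 19.45) = 25.7 / 9.28 = 2.769 g/cm^3

2.769


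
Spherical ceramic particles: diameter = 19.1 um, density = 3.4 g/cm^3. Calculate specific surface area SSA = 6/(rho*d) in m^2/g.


SSA = 6 / (3.4 * 19.1) = 0.092 m^2/g

0.092


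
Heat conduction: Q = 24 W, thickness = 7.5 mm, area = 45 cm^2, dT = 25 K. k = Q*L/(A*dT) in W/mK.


k = 24*7.5/1000/(45/10000*25) = 1.6 W/mK

1.6


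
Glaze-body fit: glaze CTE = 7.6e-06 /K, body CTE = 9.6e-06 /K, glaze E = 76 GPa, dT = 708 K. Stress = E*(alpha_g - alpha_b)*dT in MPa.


Stress = 76*1000*(7.6e-06 - 9.6e-06)*708 = -107.6 MPa

-107.6


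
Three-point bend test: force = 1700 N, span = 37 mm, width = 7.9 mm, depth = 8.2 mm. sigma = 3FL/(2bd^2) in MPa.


sigma = 3*1700*37/(2*7.9*8.2^2) = 177.6 MPa

177.6


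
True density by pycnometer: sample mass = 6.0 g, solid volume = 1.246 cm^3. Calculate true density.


TD = 6.0 / 1.246 = 4.815 g/cm^3

4.815


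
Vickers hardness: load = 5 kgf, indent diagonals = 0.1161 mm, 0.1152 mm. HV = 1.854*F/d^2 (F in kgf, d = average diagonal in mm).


d_avg = (0.1161+0.1152)/2 = 0.11565 mm
HV = 1.854*5/0.11565^2 = 693

693


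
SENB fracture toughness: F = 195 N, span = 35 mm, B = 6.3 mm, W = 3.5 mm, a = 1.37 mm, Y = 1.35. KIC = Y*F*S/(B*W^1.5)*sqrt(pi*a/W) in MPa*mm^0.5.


KIC = 1.35*195*35/(6.3*3.5^1.5)*sqrt(pi*1.37/3.5) = 247.68

247.68


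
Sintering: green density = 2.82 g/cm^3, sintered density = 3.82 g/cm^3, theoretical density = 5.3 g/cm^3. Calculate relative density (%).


Relative = 3.82 / 5.3 * 100 = 72.1%

72.1


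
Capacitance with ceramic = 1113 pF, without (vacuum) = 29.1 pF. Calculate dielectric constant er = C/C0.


er = 1113 / 29.1 = 38.25

38.25


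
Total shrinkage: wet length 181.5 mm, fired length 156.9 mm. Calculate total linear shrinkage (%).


TS = (181.5 - 156.9) / 181.5 * 100 = 13.55%

13.55


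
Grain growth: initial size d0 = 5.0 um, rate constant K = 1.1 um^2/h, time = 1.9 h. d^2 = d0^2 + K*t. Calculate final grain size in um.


d^2 = 5.0^2 + 1.1*1.9 = 27.09
d = sqrt(27.09) = 5.2 um

5.2


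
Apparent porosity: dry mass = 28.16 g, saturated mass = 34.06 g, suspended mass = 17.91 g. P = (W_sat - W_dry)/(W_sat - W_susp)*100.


P = (34.06 - 28.16) / (34.06 - 17.91) * 100 = 5.9 / 16.15 * 100 = 36.5%

36.5


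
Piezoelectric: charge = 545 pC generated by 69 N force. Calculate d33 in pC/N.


d33 = 545 / 69 = 7.9 pC/N

7.9


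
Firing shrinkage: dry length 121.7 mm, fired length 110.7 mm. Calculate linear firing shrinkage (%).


FS = (121.7 - 110.7) / 121.7 * 100 = 9.04%

9.04


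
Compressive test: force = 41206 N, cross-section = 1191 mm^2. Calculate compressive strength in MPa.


CS = 41206 / 1191 = 34.6 MPa

34.6


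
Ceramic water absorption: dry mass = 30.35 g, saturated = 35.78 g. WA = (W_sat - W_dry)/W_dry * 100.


WA = (35.78 - 30.35) / 30.35 * 100 = 17.89%

17.89


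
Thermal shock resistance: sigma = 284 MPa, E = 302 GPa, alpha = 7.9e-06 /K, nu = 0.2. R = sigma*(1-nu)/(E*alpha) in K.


R = 284*(1-0.2)/(302*1000*7.9e-06) = 95 K

95


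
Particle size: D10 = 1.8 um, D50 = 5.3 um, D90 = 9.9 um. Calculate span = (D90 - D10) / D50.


Span = (9.9 - 1.8) / 5.3 = 8.1 / 5.3 = 1.528

1.528


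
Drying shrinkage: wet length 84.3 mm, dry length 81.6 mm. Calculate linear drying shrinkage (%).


DS = (84.3 - 81.6) / 84.3 * 100 = 3.2%

3.2


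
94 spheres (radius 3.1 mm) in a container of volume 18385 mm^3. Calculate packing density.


V_sphere = 4/3*pi*3.1^3 = 124.7882 mm^3
Total V = 94*124.7882 = 11730.0908 mm^3
PD = 11730.0908 / 18385 = 0.638

0.638


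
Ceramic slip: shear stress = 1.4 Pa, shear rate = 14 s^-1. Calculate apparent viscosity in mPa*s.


eta = tau/gamma * 1000 = 1.4/14 * 1000 = 100.0 mPa*s

100.0


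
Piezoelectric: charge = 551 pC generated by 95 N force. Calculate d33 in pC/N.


d33 = 551 / 95 = 5.8 pC/N

5.8


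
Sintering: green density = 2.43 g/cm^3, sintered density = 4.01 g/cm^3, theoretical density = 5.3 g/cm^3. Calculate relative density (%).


Relative = 4.01 / 5.3 * 100 = 75.7%

75.7


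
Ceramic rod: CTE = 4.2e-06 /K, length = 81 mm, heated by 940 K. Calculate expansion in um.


dL = 4.2e-06 * 81 * 940 * 1000 = 319.788 um

319.788


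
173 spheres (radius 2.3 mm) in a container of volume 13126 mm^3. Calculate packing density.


V_sphere = 4/3*pi*2.3^3 = 50.965 mm^3
Total V = 173*50.965 = 8816.945 mm^3
PD = 8816.945 / 13126 = 0.672

0.672


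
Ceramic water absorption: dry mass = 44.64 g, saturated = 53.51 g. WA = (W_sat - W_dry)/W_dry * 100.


WA = (53.51 - 44.64) / 44.64 * 100 = 19.87%

19.87


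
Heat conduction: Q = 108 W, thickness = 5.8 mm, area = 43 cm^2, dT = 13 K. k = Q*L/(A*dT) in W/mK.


k = 108*5.8/1000/(43/10000*13) = 11.21 W/mK

11.21


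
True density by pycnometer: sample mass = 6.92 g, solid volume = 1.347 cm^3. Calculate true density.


TD = 6.92 / 1.347 = 5.137 g/cm^3

5.137


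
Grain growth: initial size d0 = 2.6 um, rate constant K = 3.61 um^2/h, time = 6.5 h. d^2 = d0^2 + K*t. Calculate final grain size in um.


d^2 = 2.6^2 + 3.61*6.5 = 30.225
d = sqrt(30.225) = 5.5 um

5.5


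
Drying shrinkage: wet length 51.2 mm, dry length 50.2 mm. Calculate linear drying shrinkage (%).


DS = (51.2 - 50.2) / 51.2 * 100 = 1.95%

1.95


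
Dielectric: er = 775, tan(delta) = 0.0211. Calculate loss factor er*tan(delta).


Loss = 775 * 0.0211 = 16.353

16.353


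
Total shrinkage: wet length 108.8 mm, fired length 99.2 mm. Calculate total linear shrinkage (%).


TS = (108.8 - 99.2) / 108.8 * 100 = 8.82%

8.82


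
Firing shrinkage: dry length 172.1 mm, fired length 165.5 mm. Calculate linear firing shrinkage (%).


FS = (172.1 - 165.5) / 172.1 * 100 = 3.83%

3.83


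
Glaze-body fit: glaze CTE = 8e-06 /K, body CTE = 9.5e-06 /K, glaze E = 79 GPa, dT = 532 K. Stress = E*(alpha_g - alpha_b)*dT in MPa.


Stress = 79*1000*(8e-06 - 9.5e-06)*532 = -63.0 MPa

-63.0


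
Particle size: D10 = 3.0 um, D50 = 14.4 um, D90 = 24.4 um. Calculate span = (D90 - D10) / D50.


Span = (24.4 - 3.0) / 14.4 = 21.4 / 14.4 = 1.486

1.486


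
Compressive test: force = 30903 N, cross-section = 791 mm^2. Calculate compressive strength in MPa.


CS = 30903 / 791 = 39.1 MPa

39.1


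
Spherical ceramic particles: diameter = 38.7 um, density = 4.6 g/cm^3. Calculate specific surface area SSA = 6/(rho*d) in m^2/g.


SSA = 6 / (4.6 * 38.7) = 0.034 m^2/g

0.034


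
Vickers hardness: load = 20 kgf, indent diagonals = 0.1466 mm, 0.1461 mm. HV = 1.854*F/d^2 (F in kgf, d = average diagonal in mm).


d_avg = (0.1466+0.1461)/2 = 0.14635 mm
HV = 1.854*20/0.14635^2 = 1731

1731


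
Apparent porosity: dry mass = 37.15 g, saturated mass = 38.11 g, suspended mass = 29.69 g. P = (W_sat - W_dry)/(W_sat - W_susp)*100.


P = (38.11 - 37.15) / (38.11 - 29.69) * 100 = 0.96 / 8.42 * 100 = 11.4%

11.4


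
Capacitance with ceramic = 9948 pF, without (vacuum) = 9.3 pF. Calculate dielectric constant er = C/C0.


er = 9948 / 9.3 = 1069.68

1069.68


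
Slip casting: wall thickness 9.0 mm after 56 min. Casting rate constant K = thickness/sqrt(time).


K = 9.0 / sqrt(56) = 9.0 / 7.4833 = 1.203 mm/min^0.5

1.203


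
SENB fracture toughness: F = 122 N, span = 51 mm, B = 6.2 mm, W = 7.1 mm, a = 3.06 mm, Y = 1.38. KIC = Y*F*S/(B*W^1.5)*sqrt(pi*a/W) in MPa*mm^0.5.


KIC = 1.38*122*51/(6.2*7.1^1.5)*sqrt(pi*3.06/7.1) = 85.18

85.18


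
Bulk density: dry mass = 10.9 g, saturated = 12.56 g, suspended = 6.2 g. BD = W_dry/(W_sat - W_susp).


BD = 10.9 / (12.56 - 6.2) = 10.9 / 6.36 = 1.714 g/cm^3

1.714


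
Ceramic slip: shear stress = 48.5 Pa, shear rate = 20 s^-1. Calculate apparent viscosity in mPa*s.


eta = tau/gamma * 1000 = 48.5/20 * 1000 = 2425.0 mPa*s

2425.0


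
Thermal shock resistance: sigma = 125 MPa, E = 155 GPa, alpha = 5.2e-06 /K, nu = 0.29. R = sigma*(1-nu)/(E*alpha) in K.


R = 125*(1-0.29)/(155*1000*5.2e-06) = 110 K

110


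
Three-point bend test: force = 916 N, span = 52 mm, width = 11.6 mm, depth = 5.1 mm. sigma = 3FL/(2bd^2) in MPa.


sigma = 3*916*52/(2*11.6*5.1^2) = 236.8 MPa

236.8


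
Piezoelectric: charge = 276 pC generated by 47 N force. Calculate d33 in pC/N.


d33 = 276 / 47 = 5.9 pC/N

5.9


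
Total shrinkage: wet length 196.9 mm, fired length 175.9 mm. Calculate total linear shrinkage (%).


TS = (196.9 - 175.9) / 196.9 * 100 = 10.67%

10.67


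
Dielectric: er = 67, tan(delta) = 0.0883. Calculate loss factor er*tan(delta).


Loss = 67 * 0.0883 = 5.916

5.916


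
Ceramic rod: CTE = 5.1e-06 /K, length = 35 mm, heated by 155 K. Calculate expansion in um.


dL = 5.1e-06 * 35 * 155 * 1000 = 27.668 um

27.668


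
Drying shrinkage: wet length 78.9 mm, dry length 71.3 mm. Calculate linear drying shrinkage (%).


DS = (78.9 - 71.3) / 78.9 * 100 = 9.63%

9.63


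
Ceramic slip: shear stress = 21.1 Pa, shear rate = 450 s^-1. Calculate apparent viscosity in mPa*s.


eta = tau/gamma * 1000 = 21.1/450 * 1000 = 46.9 mPa*s

46.9


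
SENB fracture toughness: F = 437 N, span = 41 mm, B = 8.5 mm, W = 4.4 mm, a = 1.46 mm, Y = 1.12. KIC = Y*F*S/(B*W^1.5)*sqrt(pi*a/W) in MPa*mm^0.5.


KIC = 1.12*437*41/(8.5*4.4^1.5)*sqrt(pi*1.46/4.4) = 261.16

261.16


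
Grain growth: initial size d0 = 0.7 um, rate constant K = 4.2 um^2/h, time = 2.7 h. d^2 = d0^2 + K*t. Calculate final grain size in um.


d^2 = 0.7^2 + 4.2*2.7 = 11.83
d = sqrt(11.83) = 3.44 um

3.44


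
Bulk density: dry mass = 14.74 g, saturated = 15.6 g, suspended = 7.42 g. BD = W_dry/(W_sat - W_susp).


BD = 14.74 / (15.6 - 7.42) = 14.74 / 8.18 = 1.802 g/cm^3

1.802


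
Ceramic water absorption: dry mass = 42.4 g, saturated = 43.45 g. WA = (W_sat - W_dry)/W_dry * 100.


WA = (43.45 - 42.4) / 42.4 * 100 = 2.48%

2.48


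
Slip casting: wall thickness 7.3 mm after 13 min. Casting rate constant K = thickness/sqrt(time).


K = 7.3 / sqrt(13) = 7.3 / 3.6056 = 2.025 mm/min^0.5

2.025


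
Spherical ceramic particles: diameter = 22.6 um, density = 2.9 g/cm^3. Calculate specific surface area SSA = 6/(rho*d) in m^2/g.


SSA = 6 / (2.9 * 22.6) = 0.092 m^2/g

0.092


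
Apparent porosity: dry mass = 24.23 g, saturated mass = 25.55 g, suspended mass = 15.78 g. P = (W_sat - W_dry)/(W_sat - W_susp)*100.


P = (25.55 - 24.23) / (25.55 - 15.78) * 100 = 1.32 / 9.77 * 100 = 13.5%

13.5


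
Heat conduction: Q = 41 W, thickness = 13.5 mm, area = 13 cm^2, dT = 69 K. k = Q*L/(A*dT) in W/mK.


k = 41*13.5/1000/(13/10000*69) = 6.17 W/mK

6.17


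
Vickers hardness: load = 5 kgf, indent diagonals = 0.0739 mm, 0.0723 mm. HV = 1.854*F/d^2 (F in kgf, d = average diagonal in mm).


d_avg = (0.0739+0.0723)/2 = 0.0731 mm
HV = 1.854*5/0.0731^2 = 1735

1735


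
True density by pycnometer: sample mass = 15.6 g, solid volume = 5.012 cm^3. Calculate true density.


TD = 15.6 / 5.012 = 3.113 g/cm^3

3.113


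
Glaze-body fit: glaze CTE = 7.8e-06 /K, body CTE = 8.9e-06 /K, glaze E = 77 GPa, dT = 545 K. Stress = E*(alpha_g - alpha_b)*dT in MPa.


Stress = 77*1000*(7.8e-06 - 8.9e-06)*545 = -46.2 MPa

-46.2


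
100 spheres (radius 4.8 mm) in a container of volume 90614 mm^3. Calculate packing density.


V_sphere = 4/3*pi*4.8^3 = 463.2467 mm^3
Total V = 100*463.2467 = 46324.67 mm^3
PD = 46324.67 / 90614 = 0.511

0.511


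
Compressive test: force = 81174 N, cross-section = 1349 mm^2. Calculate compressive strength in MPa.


CS = 81174 / 1349 = 60.2 MPa

60.2


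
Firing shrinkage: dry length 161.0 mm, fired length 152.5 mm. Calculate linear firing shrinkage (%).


FS = (161.0 - 152.5) / 161.0 * 100 = 5.28%

5.28


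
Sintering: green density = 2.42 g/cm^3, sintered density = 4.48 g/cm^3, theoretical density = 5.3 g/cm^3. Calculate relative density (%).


Relative = 4.48 / 5.3 * 100 = 84.5%

84.5


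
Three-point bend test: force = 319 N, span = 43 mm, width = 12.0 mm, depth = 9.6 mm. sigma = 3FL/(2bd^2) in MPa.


sigma = 3*319*43/(2*12.0*9.6^2) = 18.6 MPa

18.6


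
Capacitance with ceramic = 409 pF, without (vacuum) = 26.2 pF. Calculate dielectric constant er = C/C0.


er = 409 / 26.2 = 15.61

15.61


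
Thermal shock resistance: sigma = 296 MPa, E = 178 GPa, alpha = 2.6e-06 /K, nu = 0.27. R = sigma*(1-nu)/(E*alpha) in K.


R = 296*(1-0.27)/(178*1000*2.6e-06) = 467 K

467


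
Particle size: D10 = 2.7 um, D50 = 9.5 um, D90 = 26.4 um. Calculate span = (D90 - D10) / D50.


Span = (26.4 - 2.7) / 9.5 = 23.7 / 9.5 = 2.495

2.495


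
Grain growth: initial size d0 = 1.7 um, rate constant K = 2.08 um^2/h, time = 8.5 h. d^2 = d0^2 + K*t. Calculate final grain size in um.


d^2 = 1.7^2 + 2.08*8.5 = 20.57
d = sqrt(20.57) = 4.54 um

4.54


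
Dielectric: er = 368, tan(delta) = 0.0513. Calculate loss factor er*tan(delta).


Loss = 368 * 0.0513 = 18.878

18.878


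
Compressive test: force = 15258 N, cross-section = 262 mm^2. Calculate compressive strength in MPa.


CS = 15258 / 262 = 58.2 MPa

58.2


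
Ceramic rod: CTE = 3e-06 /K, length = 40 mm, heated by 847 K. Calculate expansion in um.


dL = 3e-06 * 40 * 847 * 1000 = 101.64 um

101.64


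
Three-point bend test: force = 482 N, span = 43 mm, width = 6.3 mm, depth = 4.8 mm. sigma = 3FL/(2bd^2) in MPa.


sigma = 3*482*43/(2*6.3*4.8^2) = 214.2 MPa

214.2


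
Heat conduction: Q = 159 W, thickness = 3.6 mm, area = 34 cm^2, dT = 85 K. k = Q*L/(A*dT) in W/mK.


k = 159*3.6/1000/(34/10000*85) = 1.98 W/mK

1.98


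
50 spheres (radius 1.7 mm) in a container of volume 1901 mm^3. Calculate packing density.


V_sphere = 4/3*pi*1.7^3 = 20.5795 mm^3
Total V = 50*20.5795 = 1028.975 mm^3
PD = 1028.975 / 1901 = 0.541

0.541


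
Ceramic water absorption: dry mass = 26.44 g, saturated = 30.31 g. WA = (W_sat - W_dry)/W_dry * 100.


WA = (30.31 - 26.44) / 26.44 * 100 = 14.64%

14.64


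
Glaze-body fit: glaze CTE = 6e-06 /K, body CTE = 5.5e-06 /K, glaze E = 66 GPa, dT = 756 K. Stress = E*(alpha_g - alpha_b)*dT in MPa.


Stress = 66*1000*(6e-06 - 5.5e-06)*756 = 24.9 MPa

24.9


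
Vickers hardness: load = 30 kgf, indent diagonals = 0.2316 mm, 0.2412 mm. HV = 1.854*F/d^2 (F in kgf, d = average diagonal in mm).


d_avg = (0.2316+0.2412)/2 = 0.2364 mm
HV = 1.854*30/0.2364^2 = 995

995


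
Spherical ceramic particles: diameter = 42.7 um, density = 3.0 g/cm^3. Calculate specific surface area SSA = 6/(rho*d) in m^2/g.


SSA = 6 / (3.0 * 42.7) = 0.047 m^2/g

0.047


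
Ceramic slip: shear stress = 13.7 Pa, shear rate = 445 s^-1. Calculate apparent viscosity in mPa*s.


eta = tau/gamma * 1000 = 13.7/445 * 1000 = 30.8 mPa*s

30.8


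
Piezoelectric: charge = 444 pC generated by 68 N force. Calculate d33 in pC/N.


d33 = 444 / 68 = 6.5 pC/N

6.5


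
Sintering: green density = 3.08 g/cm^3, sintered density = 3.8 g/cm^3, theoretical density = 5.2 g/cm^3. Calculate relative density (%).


Relative = 3.8 / 5.2 * 100 = 73.1%

73.1


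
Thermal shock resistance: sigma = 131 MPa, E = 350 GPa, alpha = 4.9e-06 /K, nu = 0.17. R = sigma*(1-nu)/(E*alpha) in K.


R = 131*(1-0.17)/(350*1000*4.9e-06) = 63 K

63


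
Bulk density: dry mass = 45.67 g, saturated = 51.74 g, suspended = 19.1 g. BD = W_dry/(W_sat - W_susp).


BD = 45.67 / (51.74 - 19.1) = 45.67 / 32.64 = 1.399 g/cm^3

1.399


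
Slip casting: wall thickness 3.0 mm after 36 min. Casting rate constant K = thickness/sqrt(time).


K = 3.0 / sqrt(36) = 3.0 / 6.0 = 0.5 mm/min^0.5

0.5


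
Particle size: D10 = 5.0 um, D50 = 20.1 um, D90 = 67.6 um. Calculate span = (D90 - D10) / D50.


Span = (67.6 - 5.0) / 20.1 = 62.6 / 20.1 = 3.114

3.114


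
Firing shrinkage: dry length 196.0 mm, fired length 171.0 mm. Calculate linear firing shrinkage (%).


FS = (196.0 - 171.0) / 196.0 * 100 = 12.76%

12.76


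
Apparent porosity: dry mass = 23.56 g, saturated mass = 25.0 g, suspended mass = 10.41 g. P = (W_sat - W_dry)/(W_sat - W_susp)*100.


P = (25.0 - 23.56) / (25.0 - 10.41) * 100 = 1.44 / 14.59 * 100 = 9.9%

9.9


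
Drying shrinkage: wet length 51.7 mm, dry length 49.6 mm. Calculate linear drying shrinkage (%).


DS = (51.7 - 49.6) / 51.7 * 100 = 4.06%

4.06


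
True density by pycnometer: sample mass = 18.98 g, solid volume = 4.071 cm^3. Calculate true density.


TD = 18.98 / 4.071 = 4.662 g/cm^3

4.662


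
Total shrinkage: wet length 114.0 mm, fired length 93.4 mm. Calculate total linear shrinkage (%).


TS = (114.0 - 93.4) / 114.0 * 100 = 18.07%

18.07


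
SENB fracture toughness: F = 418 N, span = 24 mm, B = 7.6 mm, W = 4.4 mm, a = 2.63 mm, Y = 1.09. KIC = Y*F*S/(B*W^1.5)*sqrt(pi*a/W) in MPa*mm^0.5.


KIC = 1.09*418*24/(7.6*4.4^1.5)*sqrt(pi*2.63/4.4) = 213.62

213.62


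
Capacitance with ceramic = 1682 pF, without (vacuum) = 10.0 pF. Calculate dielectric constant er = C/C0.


er = 1682 / 10.0 = 168.2

168.2


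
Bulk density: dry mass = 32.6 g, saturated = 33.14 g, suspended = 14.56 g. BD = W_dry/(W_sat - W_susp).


BD = 32.6 / (33.14 - 14.56) = 32.6 / 18.58 = 1.755 g/cm^3

1.755


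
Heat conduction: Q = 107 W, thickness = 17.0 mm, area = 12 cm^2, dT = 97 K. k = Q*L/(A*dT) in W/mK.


k = 107*17.0/1000/(12/10000*97) = 15.63 W/mK

15.63


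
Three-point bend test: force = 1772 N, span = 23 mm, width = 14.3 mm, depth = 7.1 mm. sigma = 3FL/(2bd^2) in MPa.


sigma = 3*1772*23/(2*14.3*7.1^2) = 84.8 MPa

84.8


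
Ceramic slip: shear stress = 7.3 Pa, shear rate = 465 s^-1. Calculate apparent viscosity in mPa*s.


eta = tau/gamma * 1000 = 7.3/465 * 1000 = 15.7 mPa*s

15.7


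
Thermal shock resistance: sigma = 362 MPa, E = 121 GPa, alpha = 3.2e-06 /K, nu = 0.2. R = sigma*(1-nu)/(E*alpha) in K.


R = 362*(1-0.2)/(121*1000*3.2e-06) = 748 K

748


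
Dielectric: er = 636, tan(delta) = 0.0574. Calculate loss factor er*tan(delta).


Loss = 636 * 0.0574 = 36.506

36.506


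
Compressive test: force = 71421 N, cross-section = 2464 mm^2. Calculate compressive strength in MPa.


CS = 71421 / 2464 = 29.0 MPa

29.0


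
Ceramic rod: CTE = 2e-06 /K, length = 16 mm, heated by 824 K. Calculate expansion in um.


dL = 2e-06 * 16 * 824 * 1000 = 26.368 um

26.368


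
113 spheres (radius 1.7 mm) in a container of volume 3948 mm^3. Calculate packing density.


V_sphere = 4/3*pi*1.7^3 = 20.5795 mm^3
Total V = 113*20.5795 = 2325.4835 mm^3
PD = 2325.4835 / 3948 = 0.589

0.589


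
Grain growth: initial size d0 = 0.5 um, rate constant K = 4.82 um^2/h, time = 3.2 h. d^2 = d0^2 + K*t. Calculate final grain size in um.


d^2 = 0.5^2 + 4.82*3.2 = 15.674
d = sqrt(15.674) = 3.96 um

3.96


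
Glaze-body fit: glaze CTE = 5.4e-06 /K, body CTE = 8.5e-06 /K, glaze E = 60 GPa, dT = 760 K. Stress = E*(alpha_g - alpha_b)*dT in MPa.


Stress = 60*1000*(5.4e-06 - 8.5e-06)*760 = -141.4 MPa

-141.4


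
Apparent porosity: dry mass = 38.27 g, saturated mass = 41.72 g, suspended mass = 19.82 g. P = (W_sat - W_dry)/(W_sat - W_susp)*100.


P = (41.72 - 38.27) / (41.72 - 19.82) * 100 = 3.45 / 21.9 * 100 = 15.8%

15.8


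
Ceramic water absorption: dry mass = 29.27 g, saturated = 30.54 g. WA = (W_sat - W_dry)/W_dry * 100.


WA = (30.54 - 29.27) / 29.27 * 100 = 4.34%

4.34


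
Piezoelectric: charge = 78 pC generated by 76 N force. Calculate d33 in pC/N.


d33 = 78 / 76 = 1.0 pC/N

1.0


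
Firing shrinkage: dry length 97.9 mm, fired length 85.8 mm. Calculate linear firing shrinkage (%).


FS = (97.9 - 85.8) / 97.9 * 100 = 12.36%

12.36


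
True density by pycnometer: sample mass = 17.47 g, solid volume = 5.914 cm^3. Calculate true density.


TD = 17.47 / 5.914 = 2.954 g/cm^3

2.954


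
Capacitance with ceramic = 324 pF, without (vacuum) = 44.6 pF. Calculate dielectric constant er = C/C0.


er = 324 / 44.6 = 7.26

7.26


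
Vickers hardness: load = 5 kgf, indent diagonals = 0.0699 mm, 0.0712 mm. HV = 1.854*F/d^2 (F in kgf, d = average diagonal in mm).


d_avg = (0.0699+0.0712)/2 = 0.07055 mm
HV = 1.854*5/0.07055^2 = 1862

1862


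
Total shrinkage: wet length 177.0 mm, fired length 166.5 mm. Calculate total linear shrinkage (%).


TS = (177.0 - 166.5) / 177.0 * 100 = 5.93%

5.93


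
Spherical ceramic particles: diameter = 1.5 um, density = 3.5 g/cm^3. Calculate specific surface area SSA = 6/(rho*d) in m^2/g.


SSA = 6 / (3.5 * 1.5) = 1.143 m^2/g

1.143


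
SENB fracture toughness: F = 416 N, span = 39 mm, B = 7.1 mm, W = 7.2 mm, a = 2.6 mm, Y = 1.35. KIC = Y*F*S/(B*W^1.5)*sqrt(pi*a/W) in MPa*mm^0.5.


KIC = 1.35*416*39/(7.1*7.2^1.5)*sqrt(pi*2.6/7.2) = 170.07

170.07


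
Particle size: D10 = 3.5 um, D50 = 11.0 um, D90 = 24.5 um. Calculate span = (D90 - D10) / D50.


Span = (24.5 - 3.5) / 11.0 = 21.0 / 11.0 = 1.909

1.909


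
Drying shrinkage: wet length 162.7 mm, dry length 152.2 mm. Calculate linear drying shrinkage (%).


DS = (162.7 - 152.2) / 162.7 * 100 = 6.45%

6.45


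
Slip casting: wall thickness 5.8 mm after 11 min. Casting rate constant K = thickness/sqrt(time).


K = 5.8 / sqrt(11) = 5.8 / 3.3166 = 1.749 mm/min^0.5

1.749


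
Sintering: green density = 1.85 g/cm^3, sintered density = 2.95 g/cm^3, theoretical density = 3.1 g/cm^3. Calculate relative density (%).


Relative = 2.95 / 3.1 * 100 = 95.2%

95.2


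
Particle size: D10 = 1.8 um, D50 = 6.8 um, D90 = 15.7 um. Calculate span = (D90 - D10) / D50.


Span = (15.7 - 1.8) / 6.8 = 13.9 / 6.8 = 2.044

2.044


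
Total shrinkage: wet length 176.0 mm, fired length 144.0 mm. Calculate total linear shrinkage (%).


TS = (176.0 - 144.0) / 176.0 * 100 = 18.18%

18.18


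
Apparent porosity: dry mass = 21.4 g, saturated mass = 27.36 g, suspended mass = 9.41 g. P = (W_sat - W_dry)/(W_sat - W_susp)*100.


P = (27.36 - 21.4) / (27.36 - 9.41) * 100 = 5.96 / 17.95 * 100 = 33.2%

33.2


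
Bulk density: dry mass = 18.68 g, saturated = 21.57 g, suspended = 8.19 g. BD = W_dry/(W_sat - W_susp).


BD = 18.68 / (21.57 - 8.19) = 18.68 / 13.38 = 1.396 g/cm^3

1.396


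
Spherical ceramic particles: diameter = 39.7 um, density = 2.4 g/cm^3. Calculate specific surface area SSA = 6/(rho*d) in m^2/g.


SSA = 6 / (2.4 * 39.7) = 0.063 m^2/g

0.063


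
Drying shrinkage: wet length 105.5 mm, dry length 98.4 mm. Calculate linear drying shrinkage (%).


DS = (105.5 - 98.4) / 105.5 * 100 = 6.73%

6.73


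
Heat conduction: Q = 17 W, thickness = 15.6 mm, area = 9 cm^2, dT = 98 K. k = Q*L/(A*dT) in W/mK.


k = 17*15.6/1000/(9/10000*98) = 3.01 W/mK

3.01


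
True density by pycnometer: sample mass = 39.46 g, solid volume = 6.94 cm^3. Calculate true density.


TD = 39.46 / 6.94 = 5.686 g/cm^3

5.686


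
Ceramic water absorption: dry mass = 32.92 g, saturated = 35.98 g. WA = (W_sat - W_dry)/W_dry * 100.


WA = (35.98 - 32.92) / 32.92 * 100 = 9.3%

9.3


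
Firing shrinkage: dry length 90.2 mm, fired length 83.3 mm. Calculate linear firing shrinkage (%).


FS = (90.2 - 83.3) / 90.2 * 100 = 7.65%

7.65


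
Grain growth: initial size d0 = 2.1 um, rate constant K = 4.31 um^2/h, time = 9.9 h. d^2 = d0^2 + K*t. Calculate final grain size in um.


d^2 = 2.1^2 + 4.31*9.9 = 47.079
d = sqrt(47.079) = 6.86 um

6.86


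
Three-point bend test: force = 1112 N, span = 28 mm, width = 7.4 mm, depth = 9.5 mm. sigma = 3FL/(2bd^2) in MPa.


sigma = 3*1112*28/(2*7.4*9.5^2) = 69.9 MPa

69.9


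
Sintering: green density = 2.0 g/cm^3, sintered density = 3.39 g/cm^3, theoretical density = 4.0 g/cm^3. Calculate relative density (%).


Relative = 3.39 / 4.0 * 100 = 84.8%

84.8


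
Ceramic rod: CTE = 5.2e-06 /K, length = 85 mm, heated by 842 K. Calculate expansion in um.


dL = 5.2e-06 * 85 * 842 * 1000 = 372.164 um

372.164


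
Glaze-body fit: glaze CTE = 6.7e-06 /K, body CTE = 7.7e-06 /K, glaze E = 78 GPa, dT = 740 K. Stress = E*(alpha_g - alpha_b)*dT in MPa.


Stress = 78*1000*(6.7e-06 - 7.7e-06)*740 = -57.7 MPa

-57.7


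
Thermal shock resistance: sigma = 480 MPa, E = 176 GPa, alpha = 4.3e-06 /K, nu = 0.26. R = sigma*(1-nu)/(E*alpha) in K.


R = 480*(1-0.26)/(176*1000*4.3e-06) = 469 K

469


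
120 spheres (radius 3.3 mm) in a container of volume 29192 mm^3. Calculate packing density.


V_sphere = 4/3*pi*3.3^3 = 150.5326 mm^3
Total V = 120*150.5326 = 18063.912 mm^3
PD = 18063.912 / 29192 = 0.619

0.619


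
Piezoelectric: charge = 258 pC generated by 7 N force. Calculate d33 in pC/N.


d33 = 258 / 7 = 36.9 pC/N

36.9


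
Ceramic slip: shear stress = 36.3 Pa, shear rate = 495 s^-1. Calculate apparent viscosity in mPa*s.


eta = tau/gamma * 1000 = 36.3/495 * 1000 = 73.3 mPa*s

73.3


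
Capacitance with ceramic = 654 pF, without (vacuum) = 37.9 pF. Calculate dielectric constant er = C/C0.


er = 654 / 37.9 = 17.26

17.26


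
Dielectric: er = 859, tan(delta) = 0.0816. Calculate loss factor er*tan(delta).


Loss = 859 * 0.0816 = 70.094

70.094


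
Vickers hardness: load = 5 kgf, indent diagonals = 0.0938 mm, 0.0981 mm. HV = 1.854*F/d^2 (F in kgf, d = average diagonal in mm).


d_avg = (0.0938+0.0981)/2 = 0.09595 mm
HV = 1.854*5/0.09595^2 = 1007

1007


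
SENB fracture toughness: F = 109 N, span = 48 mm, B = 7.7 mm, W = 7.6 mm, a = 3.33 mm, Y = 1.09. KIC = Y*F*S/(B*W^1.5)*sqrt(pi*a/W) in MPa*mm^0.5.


KIC = 1.09*109*48/(7.7*7.6^1.5)*sqrt(pi*3.33/7.6) = 41.47

41.47


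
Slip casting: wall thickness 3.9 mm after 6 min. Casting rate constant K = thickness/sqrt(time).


K = 3.9 / sqrt(6) = 3.9 / 2.4495 = 1.592 mm/min^0.5

1.592


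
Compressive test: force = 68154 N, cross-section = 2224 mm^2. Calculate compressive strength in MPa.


CS = 68154 / 2224 = 30.6 MPa

30.6


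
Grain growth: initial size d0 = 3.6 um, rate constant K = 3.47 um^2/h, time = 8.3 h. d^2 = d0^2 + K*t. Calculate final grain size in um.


d^2 = 3.6^2 + 3.47*8.3 = 41.761
d = sqrt(41.761) = 6.46 um

6.46


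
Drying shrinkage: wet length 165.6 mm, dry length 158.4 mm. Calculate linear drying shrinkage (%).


DS = (165.6 - 158.4) / 165.6 * 100 = 4.35%

4.35


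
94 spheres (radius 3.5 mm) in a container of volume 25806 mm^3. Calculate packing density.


V_sphere = 4/3*pi*3.5^3 = 179.5944 mm^3
Total V = 94*179.5944 = 16881.8736 mm^3
PD = 16881.8736 / 25806 = 0.654

0.654


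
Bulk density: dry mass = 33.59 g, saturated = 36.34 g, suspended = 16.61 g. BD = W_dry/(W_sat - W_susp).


BD = 33.59 / (36.34 - 16.61) = 33.59 / 19.73 = 1.702 g/cm^3

1.702


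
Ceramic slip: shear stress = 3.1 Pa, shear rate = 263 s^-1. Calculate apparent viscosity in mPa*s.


eta = tau/gamma * 1000 = 3.1/263 * 1000 = 11.8 mPa*s

11.8


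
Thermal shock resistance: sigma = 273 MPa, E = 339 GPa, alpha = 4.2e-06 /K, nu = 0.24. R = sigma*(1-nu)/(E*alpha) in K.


R = 273*(1-0.24)/(339*1000*4.2e-06) = 146 K

146


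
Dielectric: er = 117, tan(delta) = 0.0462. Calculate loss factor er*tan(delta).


Loss = 117 * 0.0462 = 5.405

5.405


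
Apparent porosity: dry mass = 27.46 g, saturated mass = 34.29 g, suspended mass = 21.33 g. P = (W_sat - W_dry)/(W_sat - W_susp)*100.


P = (34.29 - 27.46) / (34.29 - 21.33) * 100 = 6.83 / 12.96 * 100 = 52.7%

52.7


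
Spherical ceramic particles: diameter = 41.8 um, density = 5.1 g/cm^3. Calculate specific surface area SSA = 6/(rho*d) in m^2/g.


SSA = 6 / (5.1 * 41.8) = 0.028 m^2/g

0.028


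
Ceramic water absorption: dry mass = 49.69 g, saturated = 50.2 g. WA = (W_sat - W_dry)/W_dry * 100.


WA = (50.2 - 49.69) / 49.69 * 100 = 1.03%

1.03


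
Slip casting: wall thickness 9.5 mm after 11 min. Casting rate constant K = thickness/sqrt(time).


K = 9.5 / sqrt(11) = 9.5 / 3.3166 = 2.864 mm/min^0.5

2.864


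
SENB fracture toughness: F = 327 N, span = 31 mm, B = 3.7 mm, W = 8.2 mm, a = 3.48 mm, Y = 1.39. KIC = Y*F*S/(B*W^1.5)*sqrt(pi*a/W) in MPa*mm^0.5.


KIC = 1.39*327*31/(3.7*8.2^1.5)*sqrt(pi*3.48/8.2) = 187.27

187.27


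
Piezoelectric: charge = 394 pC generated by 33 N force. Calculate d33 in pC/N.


d33 = 394 / 33 = 11.9 pC/N

11.9


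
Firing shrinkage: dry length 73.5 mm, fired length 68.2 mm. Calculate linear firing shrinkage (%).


FS = (73.5 - 68.2) / 73.5 * 100 = 7.21%

7.21


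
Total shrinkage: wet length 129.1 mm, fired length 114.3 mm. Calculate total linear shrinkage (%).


TS = (129.1 - 114.3) / 129.1 * 100 = 11.46%

11.46


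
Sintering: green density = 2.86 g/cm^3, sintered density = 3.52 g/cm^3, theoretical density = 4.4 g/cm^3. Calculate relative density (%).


Relative = 3.52 / 4.4 * 100 = 80.0%

80.0


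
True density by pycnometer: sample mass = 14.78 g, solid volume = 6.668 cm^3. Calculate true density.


TD = 14.78 / 6.668 = 2.217 g/cm^3

2.217


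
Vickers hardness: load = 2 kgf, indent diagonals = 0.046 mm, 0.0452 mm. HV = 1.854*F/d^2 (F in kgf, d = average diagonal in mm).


d_avg = (0.046+0.0452)/2 = 0.0456 mm
HV = 1.854*2/0.0456^2 = 1783

1783


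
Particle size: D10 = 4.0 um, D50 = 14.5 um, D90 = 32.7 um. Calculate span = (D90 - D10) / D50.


Span = (32.7 - 4.0) / 14.5 = 28.7 / 14.5 = 1.979

1.979


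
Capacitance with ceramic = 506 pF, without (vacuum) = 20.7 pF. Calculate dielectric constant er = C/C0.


er = 506 / 20.7 = 24.44

24.44


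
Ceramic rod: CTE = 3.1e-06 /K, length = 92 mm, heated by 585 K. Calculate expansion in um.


dL = 3.1e-06 * 92 * 585 * 1000 = 166.842 um

166.842


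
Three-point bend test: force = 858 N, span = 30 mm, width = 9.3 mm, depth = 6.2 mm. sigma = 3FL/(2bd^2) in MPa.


sigma = 3*858*30/(2*9.3*6.2^2) = 108.0 MPa

108.0


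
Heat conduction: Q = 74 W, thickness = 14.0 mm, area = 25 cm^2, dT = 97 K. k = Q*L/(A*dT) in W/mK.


k = 74*14.0/1000/(25/10000*97) = 4.27 W/mK

4.27


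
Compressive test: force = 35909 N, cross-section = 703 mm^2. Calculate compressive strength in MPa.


CS = 35909 / 703 = 51.1 MPa

51.1


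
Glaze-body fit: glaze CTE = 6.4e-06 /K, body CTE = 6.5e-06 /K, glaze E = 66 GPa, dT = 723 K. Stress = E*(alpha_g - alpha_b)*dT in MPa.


Stress = 66*1000*(6.4e-06 - 6.5e-06)*723 = -4.8 MPa

-4.8


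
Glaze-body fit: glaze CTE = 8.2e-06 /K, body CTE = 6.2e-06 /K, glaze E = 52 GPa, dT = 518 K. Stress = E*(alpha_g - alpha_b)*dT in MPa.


Stress = 52*1000*(8.2e-06 - 6.2e-06)*518 = 53.9 MPa

53.9


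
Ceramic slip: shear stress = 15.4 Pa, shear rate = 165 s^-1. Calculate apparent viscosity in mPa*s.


eta = tau/gamma * 1000 = 15.4/165 * 1000 = 93.3 mPa*s

93.3


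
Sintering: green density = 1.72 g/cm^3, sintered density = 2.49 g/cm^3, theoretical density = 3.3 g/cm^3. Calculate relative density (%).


Relative = 2.49 / 3.3 * 100 = 75.5%

75.5


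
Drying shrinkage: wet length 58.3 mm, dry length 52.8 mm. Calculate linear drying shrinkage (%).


DS = (58.3 - 52.8) / 58.3 * 100 = 9.43%

9.43


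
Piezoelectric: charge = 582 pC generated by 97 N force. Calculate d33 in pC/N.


d33 = 582 / 97 = 6.0 pC/N

6.0


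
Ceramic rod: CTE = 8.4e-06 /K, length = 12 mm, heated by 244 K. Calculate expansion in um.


dL = 8.4e-06 * 12 * 244 * 1000 = 24.595 um

24.595


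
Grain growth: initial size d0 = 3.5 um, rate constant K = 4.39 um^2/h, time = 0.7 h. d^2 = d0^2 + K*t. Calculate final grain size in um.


d^2 = 3.5^2 + 4.39*0.7 = 15.323
d = sqrt(15.323) = 3.91 um

3.91


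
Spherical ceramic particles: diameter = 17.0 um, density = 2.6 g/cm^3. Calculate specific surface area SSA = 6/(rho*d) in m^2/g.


SSA = 6 / (2.6 * 17.0) = 0.136 m^2/g

0.136


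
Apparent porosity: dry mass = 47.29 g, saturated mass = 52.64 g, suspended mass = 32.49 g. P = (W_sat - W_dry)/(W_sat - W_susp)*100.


P = (52.64 - 47.29) / (52.64 - 32.49) * 100 = 5.35 / 20.15 * 100 = 26.6%

26.6


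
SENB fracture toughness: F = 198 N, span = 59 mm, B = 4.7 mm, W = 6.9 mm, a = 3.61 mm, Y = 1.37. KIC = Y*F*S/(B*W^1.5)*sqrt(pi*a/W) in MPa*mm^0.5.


KIC = 1.37*198*59/(4.7*6.9^1.5)*sqrt(pi*3.61/6.9) = 240.86

240.86


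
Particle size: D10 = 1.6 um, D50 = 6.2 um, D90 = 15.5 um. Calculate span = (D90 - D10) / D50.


Span = (15.5 - 1.6) / 6.2 = 13.9 / 6.2 = 2.242

2.242


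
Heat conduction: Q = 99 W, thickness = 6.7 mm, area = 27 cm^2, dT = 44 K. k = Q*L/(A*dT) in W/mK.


k = 99*6.7/1000/(27/10000*44) = 5.58 W/mK

5.58


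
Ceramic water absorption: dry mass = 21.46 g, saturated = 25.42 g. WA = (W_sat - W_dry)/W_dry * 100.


WA = (25.42 - 21.46) / 21.46 * 100 = 18.45%

18.45


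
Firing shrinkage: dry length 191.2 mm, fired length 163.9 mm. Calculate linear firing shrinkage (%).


FS = (191.2 - 163.9) / 191.2 * 100 = 14.28%

14.28


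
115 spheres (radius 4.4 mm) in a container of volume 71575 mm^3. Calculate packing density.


V_sphere = 4/3*pi*4.4^3 = 356.8179 mm^3
Total V = 115*356.8179 = 41034.0585 mm^3
PD = 41034.0585 / 71575 = 0.573

0.573


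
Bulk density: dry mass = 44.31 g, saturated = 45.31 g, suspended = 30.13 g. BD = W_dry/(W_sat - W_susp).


BD = 44.31 / (45.31 - 30.13) = 44.31 / 15.18 = 2.919 g/cm^3

2.919


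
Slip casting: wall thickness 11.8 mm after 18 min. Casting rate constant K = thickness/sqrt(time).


K = 11.8 / sqrt(18) = 11.8 / 4.2426 = 2.781 mm/min^0.5

2.781


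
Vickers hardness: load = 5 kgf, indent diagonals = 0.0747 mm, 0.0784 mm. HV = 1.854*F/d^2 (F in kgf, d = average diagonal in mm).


d_avg = (0.0747+0.0784)/2 = 0.07655 mm
HV = 1.854*5/0.07655^2 = 1582

1582


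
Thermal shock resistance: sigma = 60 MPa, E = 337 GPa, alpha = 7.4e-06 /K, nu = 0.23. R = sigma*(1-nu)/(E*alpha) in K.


R = 60*(1-0.23)/(337*1000*7.4e-06) = 19 K

19


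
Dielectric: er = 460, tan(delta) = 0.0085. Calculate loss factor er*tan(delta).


Loss = 460 * 0.0085 = 3.91

3.91


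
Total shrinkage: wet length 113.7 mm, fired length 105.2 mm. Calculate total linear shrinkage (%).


TS = (113.7 - 105.2) / 113.7 * 100 = 7.48%

7.48


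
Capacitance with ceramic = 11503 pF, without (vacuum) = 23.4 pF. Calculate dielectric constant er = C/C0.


er = 11503 / 23.4 = 491.58

491.58


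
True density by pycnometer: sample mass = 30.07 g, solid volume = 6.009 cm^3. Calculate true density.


TD = 30.07 / 6.009 = 5.004 g/cm^3

5.004


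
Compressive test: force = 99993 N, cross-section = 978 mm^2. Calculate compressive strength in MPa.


CS = 99993 / 978 = 102.2 MPa

102.2


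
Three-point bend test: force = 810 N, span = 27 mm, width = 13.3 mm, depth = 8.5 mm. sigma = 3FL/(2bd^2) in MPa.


sigma = 3*810*27/(2*13.3*8.5^2) = 34.1 MPa

34.1


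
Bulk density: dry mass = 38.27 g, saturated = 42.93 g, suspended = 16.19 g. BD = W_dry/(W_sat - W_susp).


BD = 38.27 / (42.93 - 16.19) = 38.27 / 26.74 = 1.431 g/cm^3

1.431


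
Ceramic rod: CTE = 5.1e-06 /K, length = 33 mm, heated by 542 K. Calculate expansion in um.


dL = 5.1e-06 * 33 * 542 * 1000 = 91.219 um

91.219


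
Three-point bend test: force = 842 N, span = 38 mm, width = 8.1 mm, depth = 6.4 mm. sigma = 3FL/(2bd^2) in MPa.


sigma = 3*842*38/(2*8.1*6.4^2) = 144.7 MPa

144.7


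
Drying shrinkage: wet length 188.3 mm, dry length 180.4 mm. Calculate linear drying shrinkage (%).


DS = (188.3 - 180.4) / 188.3 * 100 = 4.2%

4.2


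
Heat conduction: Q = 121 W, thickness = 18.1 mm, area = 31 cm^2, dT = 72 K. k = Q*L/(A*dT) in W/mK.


k = 121*18.1/1000/(31/10000*72) = 9.81 W/mK

9.81


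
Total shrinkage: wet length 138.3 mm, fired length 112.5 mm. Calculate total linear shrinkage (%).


TS = (138.3 - 112.5) / 138.3 * 100 = 18.66%

18.66


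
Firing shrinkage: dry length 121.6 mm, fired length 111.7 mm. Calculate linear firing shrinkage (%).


FS = (121.6 - 111.7) / 121.6 * 100 = 8.14%

8.14


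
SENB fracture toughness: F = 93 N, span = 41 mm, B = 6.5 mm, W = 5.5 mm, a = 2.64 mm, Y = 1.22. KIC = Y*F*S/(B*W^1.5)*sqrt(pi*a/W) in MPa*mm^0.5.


KIC = 1.22*93*41/(6.5*5.5^1.5)*sqrt(pi*2.64/5.5) = 68.13

68.13


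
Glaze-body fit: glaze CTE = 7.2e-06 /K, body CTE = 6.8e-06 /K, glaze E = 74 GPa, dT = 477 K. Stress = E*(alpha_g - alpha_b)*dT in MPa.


Stress = 74*1000*(7.2e-06 - 6.8e-06)*477 = 14.1 MPa

14.1


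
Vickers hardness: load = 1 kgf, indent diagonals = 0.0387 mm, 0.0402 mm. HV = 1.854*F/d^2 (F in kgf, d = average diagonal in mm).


d_avg = (0.0387+0.0402)/2 = 0.03945 mm
HV = 1.854*1/0.03945^2 = 1191

1191


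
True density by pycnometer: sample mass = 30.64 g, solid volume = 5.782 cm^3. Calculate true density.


TD = 30.64 / 5.782 = 5.299 g/cm^3

5.299


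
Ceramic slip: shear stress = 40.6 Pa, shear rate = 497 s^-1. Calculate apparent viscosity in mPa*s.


eta = tau/gamma * 1000 = 40.6/497 * 1000 = 81.7 mPa*s

81.7


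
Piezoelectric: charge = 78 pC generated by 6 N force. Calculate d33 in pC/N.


d33 = 78 / 6 = 13.0 pC/N

13.0


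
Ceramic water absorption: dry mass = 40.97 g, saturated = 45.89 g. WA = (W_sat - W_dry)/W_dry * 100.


WA = (45.89 - 40.97) / 40.97 * 100 = 12.01%

12.01


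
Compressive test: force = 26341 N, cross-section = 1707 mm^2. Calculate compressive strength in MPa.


CS = 26341 / 1707 = 15.4 MPa

15.4


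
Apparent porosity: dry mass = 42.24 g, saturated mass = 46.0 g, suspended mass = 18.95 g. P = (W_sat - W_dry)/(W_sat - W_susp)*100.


P = (46.0 - 42.24) / (46.0 - 18.95) * 100 = 3.76 / 27.05 * 100 = 13.9%

13.9


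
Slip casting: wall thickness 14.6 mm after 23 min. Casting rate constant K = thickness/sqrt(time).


K = 14.6 / sqrt(23) = 14.6 / 4.7958 = 3.044 mm/min^0.5

3.044


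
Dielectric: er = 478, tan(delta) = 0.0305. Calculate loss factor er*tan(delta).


Loss = 478 * 0.0305 = 14.579

14.579


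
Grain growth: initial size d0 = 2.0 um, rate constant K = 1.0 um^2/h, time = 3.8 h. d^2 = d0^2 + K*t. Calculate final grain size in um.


d^2 = 2.0^2 + 1.0*3.8 = 7.8
d = sqrt(7.8) = 2.79 um

2.79


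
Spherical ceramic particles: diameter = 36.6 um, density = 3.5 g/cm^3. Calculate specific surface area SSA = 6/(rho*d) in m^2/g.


SSA = 6 / (3.5 * 36.6) = 0.047 m^2/g

0.047
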